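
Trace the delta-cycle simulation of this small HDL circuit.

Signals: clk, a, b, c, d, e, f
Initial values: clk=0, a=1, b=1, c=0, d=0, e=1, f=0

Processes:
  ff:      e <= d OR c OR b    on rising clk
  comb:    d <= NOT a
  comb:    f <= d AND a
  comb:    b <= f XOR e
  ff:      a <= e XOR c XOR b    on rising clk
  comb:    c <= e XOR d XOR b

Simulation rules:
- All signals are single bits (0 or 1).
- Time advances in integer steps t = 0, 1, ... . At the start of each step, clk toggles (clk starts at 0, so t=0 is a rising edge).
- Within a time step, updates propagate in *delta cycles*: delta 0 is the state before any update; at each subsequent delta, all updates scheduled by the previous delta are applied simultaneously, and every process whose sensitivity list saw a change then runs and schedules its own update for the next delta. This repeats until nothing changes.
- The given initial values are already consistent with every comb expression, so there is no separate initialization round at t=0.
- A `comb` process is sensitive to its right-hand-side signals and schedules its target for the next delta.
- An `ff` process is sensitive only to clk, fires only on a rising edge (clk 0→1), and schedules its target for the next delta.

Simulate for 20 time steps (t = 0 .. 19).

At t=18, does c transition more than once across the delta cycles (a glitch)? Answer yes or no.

[bits: b,c,d,e,a,f,clk]
t=0: Δ0=1001100 Δ1=1001101 Δ2=1001001 Δ3=1011001 Δ4=1111001 | 4Δ
t=1: Δ0=1111001 Δ1=1111000 | 1Δ
t=2: Δ0=1111000 Δ1=1111001 Δ2=1111101 Δ3=1101111 Δ4=0001101 Δ5=1101101 Δ6=1001101 | 6Δ
t=3: Δ0=1001101 Δ1=1001100 | 1Δ
t=4: Δ0=1001100 Δ1=1001101 Δ2=1001001 Δ3=1011001 Δ4=1111001 | 4Δ
t=5: Δ0=1111001 Δ1=1111000 | 1Δ
t=6: Δ0=1111000 Δ1=1111001 Δ2=1111101 Δ3=1101111 Δ4=0001101 Δ5=1101101 Δ6=1001101 | 6Δ
t=7: Δ0=1001101 Δ1=1001100 | 1Δ
t=8: Δ0=1001100 Δ1=1001101 Δ2=1001001 Δ3=1011001 Δ4=1111001 | 4Δ
t=9: Δ0=1111001 Δ1=1111000 | 1Δ
t=10: Δ0=1111000 Δ1=1111001 Δ2=1111101 Δ3=1101111 Δ4=0001101 Δ5=1101101 Δ6=1001101 | 6Δ
t=11: Δ0=1001101 Δ1=1001100 | 1Δ
t=12: Δ0=1001100 Δ1=1001101 Δ2=1001001 Δ3=1011001 Δ4=1111001 | 4Δ
t=13: Δ0=1111001 Δ1=1111000 | 1Δ
t=14: Δ0=1111000 Δ1=1111001 Δ2=1111101 Δ3=1101111 Δ4=0001101 Δ5=1101101 Δ6=1001101 | 6Δ
t=15: Δ0=1001101 Δ1=1001100 | 1Δ
t=16: Δ0=1001100 Δ1=1001101 Δ2=1001001 Δ3=1011001 Δ4=1111001 | 4Δ
t=17: Δ0=1111001 Δ1=1111000 | 1Δ
t=18: Δ0=1111000 Δ1=1111001 Δ2=1111101 Δ3=1101111 Δ4=0001101 Δ5=1101101 Δ6=1001101 | 6Δ
t=19: Δ0=1001101 Δ1=1001100 | 1Δ

yes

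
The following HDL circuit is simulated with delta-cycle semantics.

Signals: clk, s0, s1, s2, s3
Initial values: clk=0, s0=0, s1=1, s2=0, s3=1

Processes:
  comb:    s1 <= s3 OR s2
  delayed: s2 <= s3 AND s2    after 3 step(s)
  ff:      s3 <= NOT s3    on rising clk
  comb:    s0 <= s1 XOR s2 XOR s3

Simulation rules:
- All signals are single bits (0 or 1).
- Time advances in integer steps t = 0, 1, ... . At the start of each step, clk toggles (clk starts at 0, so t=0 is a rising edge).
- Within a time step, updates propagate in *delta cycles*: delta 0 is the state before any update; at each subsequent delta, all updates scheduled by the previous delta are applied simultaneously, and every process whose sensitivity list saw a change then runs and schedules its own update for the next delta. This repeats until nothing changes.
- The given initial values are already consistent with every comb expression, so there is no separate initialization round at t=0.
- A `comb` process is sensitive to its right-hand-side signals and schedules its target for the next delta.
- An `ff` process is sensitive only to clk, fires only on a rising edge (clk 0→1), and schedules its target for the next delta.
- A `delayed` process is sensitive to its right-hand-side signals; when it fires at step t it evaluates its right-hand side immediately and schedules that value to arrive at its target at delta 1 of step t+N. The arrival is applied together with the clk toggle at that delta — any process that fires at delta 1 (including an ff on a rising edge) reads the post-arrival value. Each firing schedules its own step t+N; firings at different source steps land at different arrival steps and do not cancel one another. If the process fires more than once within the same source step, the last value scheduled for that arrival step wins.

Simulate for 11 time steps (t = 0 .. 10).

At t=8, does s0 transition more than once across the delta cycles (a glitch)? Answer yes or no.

yes

t=0 Δ0: s0=0 s3=1 s1=1 s2=0 clk=0
  Δ1: clk:0→1
  Δ2: s3:1→0
  Δ3: s0:0→1, s1:1→0
  Δ4: s0:1→0
  (4Δ to stable)
t=1 Δ0: s0=0 s3=0 s1=0 s2=0 clk=1
  Δ1: clk:1→0
  (1Δ to stable)
t=2 Δ0: s0=0 s3=0 s1=0 s2=0 clk=0
  Δ1: clk:0→1
  Δ2: s3:0→1
  Δ3: s0:0→1, s1:0→1
  Δ4: s0:1→0
  (4Δ to stable)
t=3 Δ0: s0=0 s3=1 s1=1 s2=0 clk=1
  Δ1: clk:1→0
  (1Δ to stable)
t=4 Δ0: s0=0 s3=1 s1=1 s2=0 clk=0
  Δ1: clk:0→1
  Δ2: s3:1→0
  Δ3: s0:0→1, s1:1→0
  Δ4: s0:1→0
  (4Δ to stable)
t=5 Δ0: s0=0 s3=0 s1=0 s2=0 clk=1
  Δ1: clk:1→0
  (1Δ to stable)
t=6 Δ0: s0=0 s3=0 s1=0 s2=0 clk=0
  Δ1: clk:0→1
  Δ2: s3:0→1
  Δ3: s0:0→1, s1:0→1
  Δ4: s0:1→0
  (4Δ to stable)
t=7 Δ0: s0=0 s3=1 s1=1 s2=0 clk=1
  Δ1: clk:1→0
  (1Δ to stable)
t=8 Δ0: s0=0 s3=1 s1=1 s2=0 clk=0
  Δ1: clk:0→1
  Δ2: s3:1→0
  Δ3: s0:0→1, s1:1→0
  Δ4: s0:1→0
  (4Δ to stable)
t=9 Δ0: s0=0 s3=0 s1=0 s2=0 clk=1
  Δ1: clk:1→0
  (1Δ to stable)
t=10 Δ0: s0=0 s3=0 s1=0 s2=0 clk=0
  Δ1: clk:0→1
  Δ2: s3:0→1
  Δ3: s0:0→1, s1:0→1
  Δ4: s0:1→0
  (4Δ to stable)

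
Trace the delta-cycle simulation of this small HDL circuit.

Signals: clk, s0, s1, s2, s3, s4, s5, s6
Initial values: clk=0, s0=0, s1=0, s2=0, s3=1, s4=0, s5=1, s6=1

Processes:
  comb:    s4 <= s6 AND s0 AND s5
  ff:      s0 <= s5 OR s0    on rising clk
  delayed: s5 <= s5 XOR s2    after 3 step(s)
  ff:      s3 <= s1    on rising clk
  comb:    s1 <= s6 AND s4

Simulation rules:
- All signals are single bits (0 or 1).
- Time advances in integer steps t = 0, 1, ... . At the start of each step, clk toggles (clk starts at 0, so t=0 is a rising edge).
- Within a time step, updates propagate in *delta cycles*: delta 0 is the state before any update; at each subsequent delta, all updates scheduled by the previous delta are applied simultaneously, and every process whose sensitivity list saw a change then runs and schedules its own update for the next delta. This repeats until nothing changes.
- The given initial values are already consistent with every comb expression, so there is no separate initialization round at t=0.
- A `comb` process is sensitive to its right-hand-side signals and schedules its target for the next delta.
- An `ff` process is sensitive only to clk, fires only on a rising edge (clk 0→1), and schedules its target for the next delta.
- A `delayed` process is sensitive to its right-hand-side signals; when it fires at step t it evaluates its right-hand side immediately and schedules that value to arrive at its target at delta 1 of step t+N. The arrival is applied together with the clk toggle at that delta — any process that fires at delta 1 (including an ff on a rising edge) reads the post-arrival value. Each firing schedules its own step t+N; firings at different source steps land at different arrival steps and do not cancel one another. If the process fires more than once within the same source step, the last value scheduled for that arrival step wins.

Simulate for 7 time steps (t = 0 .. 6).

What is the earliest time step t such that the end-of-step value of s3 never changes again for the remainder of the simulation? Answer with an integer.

[bits: s3,clk,s5,s1,s4,s2,s0,s6]
t=0: Δ0=10100001 Δ1=11100001 Δ2=01100011 Δ3=01101011 Δ4=01111011 | 4Δ
t=1: Δ0=01111011 Δ1=00111011 | 1Δ
t=2: Δ0=00111011 Δ1=01111011 Δ2=11111011 | 2Δ
t=3: Δ0=11111011 Δ1=10111011 | 1Δ
t=4: Δ0=10111011 Δ1=11111011 | 1Δ
t=5: Δ0=11111011 Δ1=10111011 | 1Δ
t=6: Δ0=10111011 Δ1=11111011 | 1Δ

2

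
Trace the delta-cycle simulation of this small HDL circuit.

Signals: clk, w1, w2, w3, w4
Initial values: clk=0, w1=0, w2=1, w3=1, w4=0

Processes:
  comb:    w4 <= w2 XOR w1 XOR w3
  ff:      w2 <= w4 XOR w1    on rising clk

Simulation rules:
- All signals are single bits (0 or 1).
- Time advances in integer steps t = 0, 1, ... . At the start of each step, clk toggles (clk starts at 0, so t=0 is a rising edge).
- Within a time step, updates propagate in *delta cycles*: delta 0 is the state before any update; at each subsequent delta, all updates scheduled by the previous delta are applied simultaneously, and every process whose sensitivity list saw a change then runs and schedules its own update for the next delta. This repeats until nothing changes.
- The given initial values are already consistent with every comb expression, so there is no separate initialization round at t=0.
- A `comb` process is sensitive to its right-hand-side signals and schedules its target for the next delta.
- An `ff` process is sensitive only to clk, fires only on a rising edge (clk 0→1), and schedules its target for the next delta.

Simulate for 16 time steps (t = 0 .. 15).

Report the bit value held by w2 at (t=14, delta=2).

[bits: w2,clk,w1,w3,w4]
t=0: Δ0=10010 Δ1=11010 Δ2=01010 Δ3=01011 | 3Δ
t=1: Δ0=01011 Δ1=00011 | 1Δ
t=2: Δ0=00011 Δ1=01011 Δ2=11011 Δ3=11010 | 3Δ
t=3: Δ0=11010 Δ1=10010 | 1Δ
t=4: Δ0=10010 Δ1=11010 Δ2=01010 Δ3=01011 | 3Δ
t=5: Δ0=01011 Δ1=00011 | 1Δ
t=6: Δ0=00011 Δ1=01011 Δ2=11011 Δ3=11010 | 3Δ
t=7: Δ0=11010 Δ1=10010 | 1Δ
t=8: Δ0=10010 Δ1=11010 Δ2=01010 Δ3=01011 | 3Δ
t=9: Δ0=01011 Δ1=00011 | 1Δ
t=10: Δ0=00011 Δ1=01011 Δ2=11011 Δ3=11010 | 3Δ
t=11: Δ0=11010 Δ1=10010 | 1Δ
t=12: Δ0=10010 Δ1=11010 Δ2=01010 Δ3=01011 | 3Δ
t=13: Δ0=01011 Δ1=00011 | 1Δ
t=14: Δ0=00011 Δ1=01011 Δ2=11011 Δ3=11010 | 3Δ
t=15: Δ0=11010 Δ1=10010 | 1Δ

1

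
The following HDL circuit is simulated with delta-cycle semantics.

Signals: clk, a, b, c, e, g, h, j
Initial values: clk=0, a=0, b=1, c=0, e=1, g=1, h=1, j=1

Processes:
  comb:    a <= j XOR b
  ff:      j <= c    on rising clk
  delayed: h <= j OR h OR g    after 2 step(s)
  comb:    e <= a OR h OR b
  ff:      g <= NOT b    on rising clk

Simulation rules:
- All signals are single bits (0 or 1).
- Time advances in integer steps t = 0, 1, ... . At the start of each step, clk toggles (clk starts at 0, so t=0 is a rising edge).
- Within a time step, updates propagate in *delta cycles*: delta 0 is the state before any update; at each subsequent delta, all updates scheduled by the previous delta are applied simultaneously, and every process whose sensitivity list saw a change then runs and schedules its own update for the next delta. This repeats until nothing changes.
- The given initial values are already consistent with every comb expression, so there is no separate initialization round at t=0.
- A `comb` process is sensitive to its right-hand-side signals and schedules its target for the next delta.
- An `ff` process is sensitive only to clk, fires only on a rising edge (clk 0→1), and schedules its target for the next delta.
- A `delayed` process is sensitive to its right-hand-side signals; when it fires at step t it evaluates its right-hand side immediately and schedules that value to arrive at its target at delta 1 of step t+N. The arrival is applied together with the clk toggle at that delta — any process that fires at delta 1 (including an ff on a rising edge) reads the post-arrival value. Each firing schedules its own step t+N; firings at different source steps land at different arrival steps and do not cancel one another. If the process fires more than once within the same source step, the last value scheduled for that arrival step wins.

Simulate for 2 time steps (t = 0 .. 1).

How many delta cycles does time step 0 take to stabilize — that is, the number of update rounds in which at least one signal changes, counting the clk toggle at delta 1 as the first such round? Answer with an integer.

3

t0.Δ0 e=1 a=0 h=1 g=1 c=0 j=1 clk=0 b=1
t0.Δ1 e=1 a=0 h=1 g=1 c=0 j=1 clk=1 b=1
t0.Δ2 e=1 a=0 h=1 g=0 c=0 j=0 clk=1 b=1
t0.Δ3 e=1 a=1 h=1 g=0 c=0 j=0 clk=1 b=1
t1.Δ0 e=1 a=1 h=1 g=0 c=0 j=0 clk=1 b=1
t1.Δ1 e=1 a=1 h=1 g=0 c=0 j=0 clk=0 b=1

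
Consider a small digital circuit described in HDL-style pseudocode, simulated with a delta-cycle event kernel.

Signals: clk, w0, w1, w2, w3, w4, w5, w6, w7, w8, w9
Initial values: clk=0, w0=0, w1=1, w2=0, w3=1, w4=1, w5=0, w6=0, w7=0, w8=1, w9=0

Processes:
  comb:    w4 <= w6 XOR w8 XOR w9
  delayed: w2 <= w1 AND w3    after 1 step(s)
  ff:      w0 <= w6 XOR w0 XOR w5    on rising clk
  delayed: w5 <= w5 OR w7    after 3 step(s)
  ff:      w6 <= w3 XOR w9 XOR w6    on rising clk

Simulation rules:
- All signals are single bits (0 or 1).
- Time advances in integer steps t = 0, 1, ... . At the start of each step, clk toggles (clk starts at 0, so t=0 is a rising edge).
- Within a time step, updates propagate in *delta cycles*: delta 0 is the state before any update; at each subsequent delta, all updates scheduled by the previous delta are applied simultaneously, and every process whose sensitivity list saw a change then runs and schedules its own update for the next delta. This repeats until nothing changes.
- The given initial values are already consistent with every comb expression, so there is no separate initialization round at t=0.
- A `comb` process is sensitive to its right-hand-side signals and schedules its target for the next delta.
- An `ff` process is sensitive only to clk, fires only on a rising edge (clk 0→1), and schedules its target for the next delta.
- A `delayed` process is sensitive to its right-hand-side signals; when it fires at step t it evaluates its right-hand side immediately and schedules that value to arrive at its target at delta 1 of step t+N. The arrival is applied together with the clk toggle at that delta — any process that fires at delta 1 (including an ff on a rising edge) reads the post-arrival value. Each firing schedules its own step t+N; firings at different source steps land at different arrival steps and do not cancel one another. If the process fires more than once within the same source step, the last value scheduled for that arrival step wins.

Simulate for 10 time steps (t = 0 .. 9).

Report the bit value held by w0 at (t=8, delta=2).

[bits: w8,w9,w5,w1,w0,w4,w6,w7,w3,w2,clk]
t=0: Δ0=10010100100 Δ1=10010100101 Δ2=10010110101 Δ3=10010010101 | 3Δ
t=1: Δ0=10010010101 Δ1=10010010100 | 1Δ
t=2: Δ0=10010010100 Δ1=10010010101 Δ2=10011000101 Δ3=10011100101 | 3Δ
t=3: Δ0=10011100101 Δ1=10011100100 | 1Δ
t=4: Δ0=10011100100 Δ1=10011100101 Δ2=10011110101 Δ3=10011010101 | 3Δ
t=5: Δ0=10011010101 Δ1=10011010100 | 1Δ
t=6: Δ0=10011010100 Δ1=10011010101 Δ2=10010000101 Δ3=10010100101 | 3Δ
t=7: Δ0=10010100101 Δ1=10010100100 | 1Δ
t=8: Δ0=10010100100 Δ1=10010100101 Δ2=10010110101 Δ3=10010010101 | 3Δ
t=9: Δ0=10010010101 Δ1=10010010100 | 1Δ

0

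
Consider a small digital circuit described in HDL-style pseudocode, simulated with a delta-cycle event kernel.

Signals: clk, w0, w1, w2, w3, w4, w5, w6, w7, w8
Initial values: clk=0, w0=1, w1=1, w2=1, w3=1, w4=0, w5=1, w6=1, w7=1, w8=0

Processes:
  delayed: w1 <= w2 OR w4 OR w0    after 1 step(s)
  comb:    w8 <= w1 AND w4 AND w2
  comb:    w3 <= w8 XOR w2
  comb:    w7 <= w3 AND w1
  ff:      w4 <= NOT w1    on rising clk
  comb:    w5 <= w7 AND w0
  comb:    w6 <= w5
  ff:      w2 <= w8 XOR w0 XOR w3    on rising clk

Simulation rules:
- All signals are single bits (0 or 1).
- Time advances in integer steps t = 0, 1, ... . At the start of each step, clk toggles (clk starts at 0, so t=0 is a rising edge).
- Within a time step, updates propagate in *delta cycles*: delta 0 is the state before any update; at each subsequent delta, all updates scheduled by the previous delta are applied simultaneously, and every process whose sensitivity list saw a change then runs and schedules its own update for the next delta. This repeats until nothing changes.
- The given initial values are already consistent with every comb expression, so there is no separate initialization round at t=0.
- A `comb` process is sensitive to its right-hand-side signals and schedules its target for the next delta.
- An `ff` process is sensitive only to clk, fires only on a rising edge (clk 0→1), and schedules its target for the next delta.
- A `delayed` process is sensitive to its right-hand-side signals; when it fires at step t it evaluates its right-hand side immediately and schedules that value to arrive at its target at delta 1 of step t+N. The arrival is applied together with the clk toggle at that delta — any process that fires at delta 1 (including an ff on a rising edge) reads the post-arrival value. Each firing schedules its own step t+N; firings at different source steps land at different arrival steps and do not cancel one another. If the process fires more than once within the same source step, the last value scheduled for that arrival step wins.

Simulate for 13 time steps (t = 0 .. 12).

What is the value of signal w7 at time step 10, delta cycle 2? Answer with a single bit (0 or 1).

0

[bits: w2,w5,w6,w7,w1,w0,clk,w8,w4,w3]
t=0: Δ0=1111110001 Δ1=1111111001 Δ2=0111111001 Δ3=0111111000 Δ4=0110111000 Δ5=0010111000 Δ6=0000111000 | 6Δ
t=1: Δ0=0000111000 Δ1=0000110000 | 1Δ
t=2: Δ0=0000110000 Δ1=0000111000 Δ2=1000111000 Δ3=1000111001 Δ4=1001111001 Δ5=1101111001 Δ6=1111111001 | 6Δ
t=3: Δ0=1111111001 Δ1=1111110001 | 1Δ
t=4: Δ0=1111110001 Δ1=1111111001 Δ2=0111111001 Δ3=0111111000 Δ4=0110111000 Δ5=0010111000 Δ6=0000111000 | 6Δ
t=5: Δ0=0000111000 Δ1=0000110000 | 1Δ
t=6: Δ0=0000110000 Δ1=0000111000 Δ2=1000111000 Δ3=1000111001 Δ4=1001111001 Δ5=1101111001 Δ6=1111111001 | 6Δ
t=7: Δ0=1111111001 Δ1=1111110001 | 1Δ
t=8: Δ0=1111110001 Δ1=1111111001 Δ2=0111111001 Δ3=0111111000 Δ4=0110111000 Δ5=0010111000 Δ6=0000111000 | 6Δ
t=9: Δ0=0000111000 Δ1=0000110000 | 1Δ
t=10: Δ0=0000110000 Δ1=0000111000 Δ2=1000111000 Δ3=1000111001 Δ4=1001111001 Δ5=1101111001 Δ6=1111111001 | 6Δ
t=11: Δ0=1111111001 Δ1=1111110001 | 1Δ
t=12: Δ0=1111110001 Δ1=1111111001 Δ2=0111111001 Δ3=0111111000 Δ4=0110111000 Δ5=0010111000 Δ6=0000111000 | 6Δ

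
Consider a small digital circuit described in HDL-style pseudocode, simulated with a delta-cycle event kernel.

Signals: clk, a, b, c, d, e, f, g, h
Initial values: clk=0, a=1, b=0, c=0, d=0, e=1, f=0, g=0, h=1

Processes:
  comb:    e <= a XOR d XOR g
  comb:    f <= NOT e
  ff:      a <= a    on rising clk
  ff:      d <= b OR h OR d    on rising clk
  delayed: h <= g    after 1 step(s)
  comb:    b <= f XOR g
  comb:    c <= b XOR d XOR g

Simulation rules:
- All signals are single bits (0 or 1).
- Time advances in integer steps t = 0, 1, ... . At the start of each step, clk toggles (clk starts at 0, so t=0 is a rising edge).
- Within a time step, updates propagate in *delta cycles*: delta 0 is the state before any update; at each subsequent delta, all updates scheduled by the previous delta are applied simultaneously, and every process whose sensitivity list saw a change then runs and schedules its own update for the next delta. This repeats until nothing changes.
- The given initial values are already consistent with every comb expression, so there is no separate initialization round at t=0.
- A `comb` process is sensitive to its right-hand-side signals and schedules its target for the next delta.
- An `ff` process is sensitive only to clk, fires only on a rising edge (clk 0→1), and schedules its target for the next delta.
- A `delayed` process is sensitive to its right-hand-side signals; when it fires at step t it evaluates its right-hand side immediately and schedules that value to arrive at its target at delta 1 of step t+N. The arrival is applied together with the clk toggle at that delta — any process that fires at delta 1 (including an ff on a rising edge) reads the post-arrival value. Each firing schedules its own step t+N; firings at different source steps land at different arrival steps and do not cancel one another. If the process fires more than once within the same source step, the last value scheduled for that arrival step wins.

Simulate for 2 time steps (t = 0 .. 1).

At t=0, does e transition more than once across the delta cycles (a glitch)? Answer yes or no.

t0.Δ0 c=0 d=0 h=1 b=0 a=1 f=0 clk=0 g=0 e=1
t0.Δ1 c=0 d=0 h=1 b=0 a=1 f=0 clk=1 g=0 e=1
t0.Δ2 c=0 d=1 h=1 b=0 a=1 f=0 clk=1 g=0 e=1
t0.Δ3 c=1 d=1 h=1 b=0 a=1 f=0 clk=1 g=0 e=0
t0.Δ4 c=1 d=1 h=1 b=0 a=1 f=1 clk=1 g=0 e=0
t0.Δ5 c=1 d=1 h=1 b=1 a=1 f=1 clk=1 g=0 e=0
t0.Δ6 c=0 d=1 h=1 b=1 a=1 f=1 clk=1 g=0 e=0
t1.Δ0 c=0 d=1 h=1 b=1 a=1 f=1 clk=1 g=0 e=0
t1.Δ1 c=0 d=1 h=1 b=1 a=1 f=1 clk=0 g=0 e=0

no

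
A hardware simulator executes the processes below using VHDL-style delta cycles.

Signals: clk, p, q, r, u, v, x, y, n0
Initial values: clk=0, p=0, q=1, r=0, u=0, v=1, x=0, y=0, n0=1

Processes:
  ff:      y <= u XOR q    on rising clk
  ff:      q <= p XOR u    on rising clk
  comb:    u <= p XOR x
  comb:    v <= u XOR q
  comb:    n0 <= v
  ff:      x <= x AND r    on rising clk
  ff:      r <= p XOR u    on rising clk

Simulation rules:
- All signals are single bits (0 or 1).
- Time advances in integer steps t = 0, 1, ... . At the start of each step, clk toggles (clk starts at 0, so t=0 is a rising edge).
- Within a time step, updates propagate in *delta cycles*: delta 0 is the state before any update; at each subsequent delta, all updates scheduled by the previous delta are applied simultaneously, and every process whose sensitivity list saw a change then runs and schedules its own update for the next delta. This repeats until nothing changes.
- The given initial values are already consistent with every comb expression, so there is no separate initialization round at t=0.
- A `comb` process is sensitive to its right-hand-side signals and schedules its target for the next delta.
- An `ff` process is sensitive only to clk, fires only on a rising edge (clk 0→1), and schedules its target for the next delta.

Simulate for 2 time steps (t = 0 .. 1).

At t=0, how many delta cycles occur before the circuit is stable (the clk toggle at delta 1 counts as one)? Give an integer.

t=0 Δ0: y=0 x=0 v=1 q=1 p=0 n0=1 r=0 u=0 clk=0
  Δ1: clk:0→1
  Δ2: y:0→1, q:1→0
  Δ3: v:1→0
  Δ4: n0:1→0
  (4Δ to stable)
t=1 Δ0: y=1 x=0 v=0 q=0 p=0 n0=0 r=0 u=0 clk=1
  Δ1: clk:1→0
  (1Δ to stable)

4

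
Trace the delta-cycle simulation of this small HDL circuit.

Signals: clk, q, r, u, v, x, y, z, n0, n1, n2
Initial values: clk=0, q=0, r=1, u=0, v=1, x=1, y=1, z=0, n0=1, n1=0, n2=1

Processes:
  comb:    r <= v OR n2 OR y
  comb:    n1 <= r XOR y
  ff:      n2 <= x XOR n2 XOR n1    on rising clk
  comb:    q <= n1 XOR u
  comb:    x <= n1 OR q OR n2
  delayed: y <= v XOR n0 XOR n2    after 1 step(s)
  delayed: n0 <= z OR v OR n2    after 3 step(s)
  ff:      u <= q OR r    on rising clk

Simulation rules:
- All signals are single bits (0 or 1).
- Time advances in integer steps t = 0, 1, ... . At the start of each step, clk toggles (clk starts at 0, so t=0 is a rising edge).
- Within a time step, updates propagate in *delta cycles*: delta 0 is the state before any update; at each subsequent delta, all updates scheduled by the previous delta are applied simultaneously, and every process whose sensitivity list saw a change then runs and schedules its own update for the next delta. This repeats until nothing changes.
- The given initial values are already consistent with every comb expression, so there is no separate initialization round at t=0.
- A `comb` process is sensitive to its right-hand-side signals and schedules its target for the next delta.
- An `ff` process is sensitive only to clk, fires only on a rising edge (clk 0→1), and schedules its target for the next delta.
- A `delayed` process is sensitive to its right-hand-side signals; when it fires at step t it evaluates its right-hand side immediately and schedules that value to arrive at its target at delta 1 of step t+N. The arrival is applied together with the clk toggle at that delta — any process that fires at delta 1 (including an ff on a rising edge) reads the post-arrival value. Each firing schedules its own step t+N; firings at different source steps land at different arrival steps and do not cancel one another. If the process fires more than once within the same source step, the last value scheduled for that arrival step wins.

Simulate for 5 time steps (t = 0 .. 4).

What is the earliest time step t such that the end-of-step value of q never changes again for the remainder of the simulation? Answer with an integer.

[bits: v,q,u,n1,clk,y,n2,r,x,n0,z]
t=0: Δ0=10000111110 Δ1=10001111110 Δ2=10101101110 Δ3=11101101010 Δ4=11101101110 | 4Δ
t=1: Δ0=11101101110 Δ1=11100001110 Δ2=11110001110 Δ3=10110001110 | 3Δ
t=2: Δ0=10110001110 Δ1=10111001110 | 1Δ
t=3: Δ0=10111001110 Δ1=10110001110 | 1Δ
t=4: Δ0=10110001110 Δ1=10111001110 | 1Δ

1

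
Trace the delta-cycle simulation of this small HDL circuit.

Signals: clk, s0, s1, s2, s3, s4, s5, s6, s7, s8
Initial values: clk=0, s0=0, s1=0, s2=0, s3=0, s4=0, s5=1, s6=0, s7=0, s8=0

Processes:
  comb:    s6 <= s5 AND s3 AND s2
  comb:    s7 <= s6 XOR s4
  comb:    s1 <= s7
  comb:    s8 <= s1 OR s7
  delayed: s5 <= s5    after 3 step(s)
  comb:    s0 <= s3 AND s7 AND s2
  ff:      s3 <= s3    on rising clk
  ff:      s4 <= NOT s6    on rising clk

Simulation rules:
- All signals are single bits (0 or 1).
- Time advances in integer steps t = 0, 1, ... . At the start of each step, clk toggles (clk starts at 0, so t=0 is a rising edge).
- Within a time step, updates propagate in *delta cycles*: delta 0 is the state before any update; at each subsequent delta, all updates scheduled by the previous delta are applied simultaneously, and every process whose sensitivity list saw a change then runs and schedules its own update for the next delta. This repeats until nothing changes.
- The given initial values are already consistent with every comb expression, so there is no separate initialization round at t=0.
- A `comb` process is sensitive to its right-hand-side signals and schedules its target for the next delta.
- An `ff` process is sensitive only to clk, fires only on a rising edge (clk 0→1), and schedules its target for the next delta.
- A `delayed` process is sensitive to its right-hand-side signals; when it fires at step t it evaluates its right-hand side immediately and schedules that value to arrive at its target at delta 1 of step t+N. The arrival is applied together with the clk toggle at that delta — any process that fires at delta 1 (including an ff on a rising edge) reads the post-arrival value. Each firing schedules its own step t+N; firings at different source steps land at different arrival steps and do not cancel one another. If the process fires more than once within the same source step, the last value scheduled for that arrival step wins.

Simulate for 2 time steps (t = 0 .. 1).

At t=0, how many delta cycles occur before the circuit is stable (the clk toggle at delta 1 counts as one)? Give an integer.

t0.Δ0 s8=0 s5=1 clk=0 s0=0 s4=0 s3=0 s6=0 s1=0 s2=0 s7=0
t0.Δ1 s8=0 s5=1 clk=1 s0=0 s4=0 s3=0 s6=0 s1=0 s2=0 s7=0
t0.Δ2 s8=0 s5=1 clk=1 s0=0 s4=1 s3=0 s6=0 s1=0 s2=0 s7=0
t0.Δ3 s8=0 s5=1 clk=1 s0=0 s4=1 s3=0 s6=0 s1=0 s2=0 s7=1
t0.Δ4 s8=1 s5=1 clk=1 s0=0 s4=1 s3=0 s6=0 s1=1 s2=0 s7=1
t1.Δ0 s8=1 s5=1 clk=1 s0=0 s4=1 s3=0 s6=0 s1=1 s2=0 s7=1
t1.Δ1 s8=1 s5=1 clk=0 s0=0 s4=1 s3=0 s6=0 s1=1 s2=0 s7=1

4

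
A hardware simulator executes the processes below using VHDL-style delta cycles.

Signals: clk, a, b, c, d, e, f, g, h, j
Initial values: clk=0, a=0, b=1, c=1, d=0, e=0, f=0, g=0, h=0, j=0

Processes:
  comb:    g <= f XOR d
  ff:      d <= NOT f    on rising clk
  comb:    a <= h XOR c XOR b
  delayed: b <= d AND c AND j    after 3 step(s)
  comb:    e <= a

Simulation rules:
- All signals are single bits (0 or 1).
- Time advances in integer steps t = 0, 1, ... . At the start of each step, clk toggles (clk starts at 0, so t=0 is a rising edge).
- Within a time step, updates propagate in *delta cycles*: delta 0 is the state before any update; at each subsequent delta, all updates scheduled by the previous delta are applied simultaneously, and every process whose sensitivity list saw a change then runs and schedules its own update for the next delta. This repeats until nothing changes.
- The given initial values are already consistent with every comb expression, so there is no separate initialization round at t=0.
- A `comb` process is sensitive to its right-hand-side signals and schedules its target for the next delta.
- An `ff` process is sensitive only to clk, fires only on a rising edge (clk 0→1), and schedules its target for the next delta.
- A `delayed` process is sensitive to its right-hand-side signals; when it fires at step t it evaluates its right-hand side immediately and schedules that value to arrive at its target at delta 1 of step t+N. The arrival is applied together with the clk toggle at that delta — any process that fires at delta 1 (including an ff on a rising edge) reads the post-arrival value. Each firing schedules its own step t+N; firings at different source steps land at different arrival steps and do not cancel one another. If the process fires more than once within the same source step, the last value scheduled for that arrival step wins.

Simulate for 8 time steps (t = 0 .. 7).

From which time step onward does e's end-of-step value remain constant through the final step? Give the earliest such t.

[bits: clk,f,h,d,b,a,e,j,c,g]
t=0: Δ0=0000100010 Δ1=1000100010 Δ2=1001100010 Δ3=1001100011 | 3Δ
t=1: Δ0=1001100011 Δ1=0001100011 | 1Δ
t=2: Δ0=0001100011 Δ1=1001100011 | 1Δ
t=3: Δ0=1001100011 Δ1=0001000011 Δ2=0001010011 Δ3=0001011011 | 3Δ
t=4: Δ0=0001011011 Δ1=1001011011 | 1Δ
t=5: Δ0=1001011011 Δ1=0001011011 | 1Δ
t=6: Δ0=0001011011 Δ1=1001011011 | 1Δ
t=7: Δ0=1001011011 Δ1=0001011011 | 1Δ

3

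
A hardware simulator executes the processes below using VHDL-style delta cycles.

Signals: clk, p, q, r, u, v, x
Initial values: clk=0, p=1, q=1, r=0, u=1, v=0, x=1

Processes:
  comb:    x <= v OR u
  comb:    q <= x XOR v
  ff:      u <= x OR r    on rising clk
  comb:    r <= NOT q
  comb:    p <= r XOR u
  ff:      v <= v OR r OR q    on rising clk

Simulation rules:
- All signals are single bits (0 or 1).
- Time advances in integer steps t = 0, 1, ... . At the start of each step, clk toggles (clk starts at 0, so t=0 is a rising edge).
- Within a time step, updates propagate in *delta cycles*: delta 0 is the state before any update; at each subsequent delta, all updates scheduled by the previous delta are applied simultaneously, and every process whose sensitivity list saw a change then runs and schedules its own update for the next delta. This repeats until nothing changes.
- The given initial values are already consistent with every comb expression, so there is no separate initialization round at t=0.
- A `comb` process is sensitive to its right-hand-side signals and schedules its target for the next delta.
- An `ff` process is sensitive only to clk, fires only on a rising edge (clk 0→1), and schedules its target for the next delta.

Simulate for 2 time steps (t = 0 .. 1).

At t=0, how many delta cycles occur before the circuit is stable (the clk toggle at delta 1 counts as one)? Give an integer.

5

[bits: r,x,clk,q,v,p,u]
t=0: Δ0=0101011 Δ1=0111011 Δ2=0111111 Δ3=0110111 Δ4=1110111 Δ5=1110101 | 5Δ
t=1: Δ0=1110101 Δ1=1100101 | 1Δ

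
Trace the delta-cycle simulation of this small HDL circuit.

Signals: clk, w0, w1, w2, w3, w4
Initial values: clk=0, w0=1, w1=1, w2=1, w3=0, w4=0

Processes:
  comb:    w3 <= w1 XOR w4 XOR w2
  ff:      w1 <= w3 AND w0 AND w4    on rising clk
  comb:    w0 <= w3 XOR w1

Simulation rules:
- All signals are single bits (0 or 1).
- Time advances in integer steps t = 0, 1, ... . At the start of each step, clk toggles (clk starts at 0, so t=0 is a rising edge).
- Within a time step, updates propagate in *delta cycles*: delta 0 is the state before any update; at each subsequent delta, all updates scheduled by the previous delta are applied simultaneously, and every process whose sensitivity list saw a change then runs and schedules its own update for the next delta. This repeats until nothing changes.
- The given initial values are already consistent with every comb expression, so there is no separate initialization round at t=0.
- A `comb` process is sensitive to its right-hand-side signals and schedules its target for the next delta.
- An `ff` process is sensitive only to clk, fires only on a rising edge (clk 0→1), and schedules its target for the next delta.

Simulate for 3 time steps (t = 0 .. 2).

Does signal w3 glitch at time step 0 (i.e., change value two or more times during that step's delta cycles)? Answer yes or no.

t=0 Δ0: w2=1 w4=0 w0=1 w3=0 clk=0 w1=1
  Δ1: clk:0→1
  Δ2: w1:1→0
  Δ3: w0:1→0, w3:0→1
  Δ4: w0:0→1
  (4Δ to stable)
t=1 Δ0: w2=1 w4=0 w0=1 w3=1 clk=1 w1=0
  Δ1: clk:1→0
  (1Δ to stable)
t=2 Δ0: w2=1 w4=0 w0=1 w3=1 clk=0 w1=0
  Δ1: clk:0→1
  (1Δ to stable)

no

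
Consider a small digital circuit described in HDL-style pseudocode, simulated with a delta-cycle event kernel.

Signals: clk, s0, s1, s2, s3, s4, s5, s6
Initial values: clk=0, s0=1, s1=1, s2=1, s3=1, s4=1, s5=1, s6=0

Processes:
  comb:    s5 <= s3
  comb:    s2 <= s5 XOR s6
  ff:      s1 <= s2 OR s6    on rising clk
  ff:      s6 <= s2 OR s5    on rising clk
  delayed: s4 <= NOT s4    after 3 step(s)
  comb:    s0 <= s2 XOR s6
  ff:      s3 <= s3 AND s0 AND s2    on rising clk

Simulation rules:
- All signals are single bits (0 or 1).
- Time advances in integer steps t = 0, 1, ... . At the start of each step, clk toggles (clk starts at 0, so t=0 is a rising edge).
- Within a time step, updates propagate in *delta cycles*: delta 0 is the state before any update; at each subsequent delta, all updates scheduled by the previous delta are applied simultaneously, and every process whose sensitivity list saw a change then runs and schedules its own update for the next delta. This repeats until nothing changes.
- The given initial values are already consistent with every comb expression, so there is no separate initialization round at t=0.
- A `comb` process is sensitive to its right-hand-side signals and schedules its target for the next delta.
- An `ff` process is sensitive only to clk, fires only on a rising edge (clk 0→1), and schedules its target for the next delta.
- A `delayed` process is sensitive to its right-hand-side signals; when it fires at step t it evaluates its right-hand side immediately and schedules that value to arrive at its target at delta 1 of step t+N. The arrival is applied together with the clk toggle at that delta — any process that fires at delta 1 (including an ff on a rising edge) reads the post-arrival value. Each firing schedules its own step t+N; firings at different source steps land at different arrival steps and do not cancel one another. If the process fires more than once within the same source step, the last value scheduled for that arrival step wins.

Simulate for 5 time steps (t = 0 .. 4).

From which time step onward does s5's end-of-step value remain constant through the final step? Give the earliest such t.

2

t0.Δ0 s6=0 s0=1 s2=1 clk=0 s3=1 s1=1 s5=1 s4=1
t0.Δ1 s6=0 s0=1 s2=1 clk=1 s3=1 s1=1 s5=1 s4=1
t0.Δ2 s6=1 s0=1 s2=1 clk=1 s3=1 s1=1 s5=1 s4=1
t0.Δ3 s6=1 s0=0 s2=0 clk=1 s3=1 s1=1 s5=1 s4=1
t0.Δ4 s6=1 s0=1 s2=0 clk=1 s3=1 s1=1 s5=1 s4=1
t1.Δ0 s6=1 s0=1 s2=0 clk=1 s3=1 s1=1 s5=1 s4=1
t1.Δ1 s6=1 s0=1 s2=0 clk=0 s3=1 s1=1 s5=1 s4=1
t2.Δ0 s6=1 s0=1 s2=0 clk=0 s3=1 s1=1 s5=1 s4=1
t2.Δ1 s6=1 s0=1 s2=0 clk=1 s3=1 s1=1 s5=1 s4=1
t2.Δ2 s6=1 s0=1 s2=0 clk=1 s3=0 s1=1 s5=1 s4=1
t2.Δ3 s6=1 s0=1 s2=0 clk=1 s3=0 s1=1 s5=0 s4=1
t2.Δ4 s6=1 s0=1 s2=1 clk=1 s3=0 s1=1 s5=0 s4=1
t2.Δ5 s6=1 s0=0 s2=1 clk=1 s3=0 s1=1 s5=0 s4=1
t3.Δ0 s6=1 s0=0 s2=1 clk=1 s3=0 s1=1 s5=0 s4=1
t3.Δ1 s6=1 s0=0 s2=1 clk=0 s3=0 s1=1 s5=0 s4=1
t4.Δ0 s6=1 s0=0 s2=1 clk=0 s3=0 s1=1 s5=0 s4=1
t4.Δ1 s6=1 s0=0 s2=1 clk=1 s3=0 s1=1 s5=0 s4=1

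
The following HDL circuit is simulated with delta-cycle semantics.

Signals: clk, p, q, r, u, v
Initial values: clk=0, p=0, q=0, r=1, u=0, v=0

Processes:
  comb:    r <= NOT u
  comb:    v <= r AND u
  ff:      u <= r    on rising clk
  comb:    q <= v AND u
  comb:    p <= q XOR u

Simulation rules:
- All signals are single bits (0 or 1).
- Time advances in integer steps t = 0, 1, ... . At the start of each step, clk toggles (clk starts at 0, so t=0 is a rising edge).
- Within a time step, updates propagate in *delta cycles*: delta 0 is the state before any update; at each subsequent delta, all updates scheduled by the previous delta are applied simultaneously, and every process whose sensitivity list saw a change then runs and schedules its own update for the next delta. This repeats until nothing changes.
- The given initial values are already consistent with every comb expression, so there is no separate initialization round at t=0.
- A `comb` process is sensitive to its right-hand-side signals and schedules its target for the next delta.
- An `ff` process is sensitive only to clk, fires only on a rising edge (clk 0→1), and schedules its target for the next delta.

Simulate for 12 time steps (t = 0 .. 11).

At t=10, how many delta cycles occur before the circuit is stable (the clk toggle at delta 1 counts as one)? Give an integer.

3

t=0 Δ0: p=0 r=1 v=0 q=0 clk=0 u=0
  Δ1: clk:0→1
  Δ2: u:0→1
  Δ3: p:0→1, r:1→0, v:0→1
  Δ4: v:1→0, q:0→1
  Δ5: p:1→0, q:1→0
  Δ6: p:0→1
  (6Δ to stable)
t=1 Δ0: p=1 r=0 v=0 q=0 clk=1 u=1
  Δ1: clk:1→0
  (1Δ to stable)
t=2 Δ0: p=1 r=0 v=0 q=0 clk=0 u=1
  Δ1: clk:0→1
  Δ2: u:1→0
  Δ3: p:1→0, r:0→1
  (3Δ to stable)
t=3 Δ0: p=0 r=1 v=0 q=0 clk=1 u=0
  Δ1: clk:1→0
  (1Δ to stable)
t=4 Δ0: p=0 r=1 v=0 q=0 clk=0 u=0
  Δ1: clk:0→1
  Δ2: u:0→1
  Δ3: p:0→1, r:1→0, v:0→1
  Δ4: v:1→0, q:0→1
  Δ5: p:1→0, q:1→0
  Δ6: p:0→1
  (6Δ to stable)
t=5 Δ0: p=1 r=0 v=0 q=0 clk=1 u=1
  Δ1: clk:1→0
  (1Δ to stable)
t=6 Δ0: p=1 r=0 v=0 q=0 clk=0 u=1
  Δ1: clk:0→1
  Δ2: u:1→0
  Δ3: p:1→0, r:0→1
  (3Δ to stable)
t=7 Δ0: p=0 r=1 v=0 q=0 clk=1 u=0
  Δ1: clk:1→0
  (1Δ to stable)
t=8 Δ0: p=0 r=1 v=0 q=0 clk=0 u=0
  Δ1: clk:0→1
  Δ2: u:0→1
  Δ3: p:0→1, r:1→0, v:0→1
  Δ4: v:1→0, q:0→1
  Δ5: p:1→0, q:1→0
  Δ6: p:0→1
  (6Δ to stable)
t=9 Δ0: p=1 r=0 v=0 q=0 clk=1 u=1
  Δ1: clk:1→0
  (1Δ to stable)
t=10 Δ0: p=1 r=0 v=0 q=0 clk=0 u=1
  Δ1: clk:0→1
  Δ2: u:1→0
  Δ3: p:1→0, r:0→1
  (3Δ to stable)
t=11 Δ0: p=0 r=1 v=0 q=0 clk=1 u=0
  Δ1: clk:1→0
  (1Δ to stable)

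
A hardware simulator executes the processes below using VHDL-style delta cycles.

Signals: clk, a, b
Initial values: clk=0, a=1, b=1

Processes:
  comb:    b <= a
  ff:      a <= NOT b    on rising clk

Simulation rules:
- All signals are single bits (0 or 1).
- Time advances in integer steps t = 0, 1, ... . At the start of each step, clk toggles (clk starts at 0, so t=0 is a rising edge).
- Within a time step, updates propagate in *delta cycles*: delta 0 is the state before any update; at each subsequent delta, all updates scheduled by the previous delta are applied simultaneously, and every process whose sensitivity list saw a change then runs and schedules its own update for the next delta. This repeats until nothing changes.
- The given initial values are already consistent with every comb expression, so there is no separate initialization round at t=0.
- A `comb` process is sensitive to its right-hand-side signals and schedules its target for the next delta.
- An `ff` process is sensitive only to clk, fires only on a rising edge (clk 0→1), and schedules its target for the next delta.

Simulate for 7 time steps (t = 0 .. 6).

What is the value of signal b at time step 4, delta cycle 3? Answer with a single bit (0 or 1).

[bits: b,clk,a]
t=0: Δ0=101 Δ1=111 Δ2=110 Δ3=010 | 3Δ
t=1: Δ0=010 Δ1=000 | 1Δ
t=2: Δ0=000 Δ1=010 Δ2=011 Δ3=111 | 3Δ
t=3: Δ0=111 Δ1=101 | 1Δ
t=4: Δ0=101 Δ1=111 Δ2=110 Δ3=010 | 3Δ
t=5: Δ0=010 Δ1=000 | 1Δ
t=6: Δ0=000 Δ1=010 Δ2=011 Δ3=111 | 3Δ

0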